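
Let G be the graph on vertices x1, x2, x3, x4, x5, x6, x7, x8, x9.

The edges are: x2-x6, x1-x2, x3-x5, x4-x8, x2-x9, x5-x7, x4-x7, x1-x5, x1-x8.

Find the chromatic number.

The cycle x1-x5-x7-x4-x8-x1 has odd length 5, so it cannot be 2-colored; at least 3 colors are needed.
3 colors suffice: color R → {x2, x4, x5}; color B → {x1, x3, x6, x7, x9}; color G → {x8}. Each edge has distinct colors on its endpoints.

3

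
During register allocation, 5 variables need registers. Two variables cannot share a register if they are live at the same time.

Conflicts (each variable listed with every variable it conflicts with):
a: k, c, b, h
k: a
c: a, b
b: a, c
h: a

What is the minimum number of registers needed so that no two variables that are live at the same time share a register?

3

a, c, b are mutually in conflict, so at least 3 registers are needed.
3 registers suffice: register 1 → {a}; register 2 → {k, c, h}; register 3 → {b}. No two conflicting variables share a register.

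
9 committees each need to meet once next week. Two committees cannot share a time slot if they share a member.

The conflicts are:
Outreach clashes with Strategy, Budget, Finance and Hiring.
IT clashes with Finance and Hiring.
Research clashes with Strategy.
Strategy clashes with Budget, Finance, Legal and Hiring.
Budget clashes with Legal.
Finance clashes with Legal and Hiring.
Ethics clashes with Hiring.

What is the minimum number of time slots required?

4

Outreach, Strategy, Finance, Hiring pairwise conflict, so at least 4 time slots are needed.
A valid assignment using 4 time slots: Outreach=4, IT=1, Research=2, Strategy=1, Budget=3, Finance=3, Legal=2, Ethics=1, Hiring=2. No two conflicting committees share a time slot.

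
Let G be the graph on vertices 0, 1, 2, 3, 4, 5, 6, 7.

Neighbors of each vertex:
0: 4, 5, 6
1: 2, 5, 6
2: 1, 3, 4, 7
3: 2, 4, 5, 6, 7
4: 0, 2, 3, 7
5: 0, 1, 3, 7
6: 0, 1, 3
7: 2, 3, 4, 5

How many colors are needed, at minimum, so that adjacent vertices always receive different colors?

4

2, 3, 4, 7 are pairwise adjacent (a clique of size 4), so at least 4 colors are needed.
One proper 4-coloring: 0=a, 1=a, 2=b, 3=a, 4=d, 5=b, 6=b, 7=c. No two adjacent vertices share a color.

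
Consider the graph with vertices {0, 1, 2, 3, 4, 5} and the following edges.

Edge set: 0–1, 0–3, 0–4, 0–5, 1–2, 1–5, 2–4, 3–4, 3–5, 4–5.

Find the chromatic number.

4

0, 3, 4, 5 are mutually adjacent (a clique of size 4), so at least 4 colors are needed.
4 colors suffice: 0=blue, 1=green, 2=red, 3=yellow, 4=green, 5=red. No two adjacent vertices share a color.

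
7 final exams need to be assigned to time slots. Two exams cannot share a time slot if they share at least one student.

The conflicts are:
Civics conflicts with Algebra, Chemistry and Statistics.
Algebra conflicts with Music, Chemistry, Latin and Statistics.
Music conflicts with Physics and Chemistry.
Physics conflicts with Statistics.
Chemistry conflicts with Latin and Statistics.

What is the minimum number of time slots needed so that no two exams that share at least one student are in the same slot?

Civics, Algebra, Chemistry, Statistics all conflict with each other, so at least 4 time slots are needed.
4 time slots suffice: time slot 1 → {Algebra, Physics}; time slot 2 → {Chemistry}; time slot 3 → {Music, Latin, Statistics}; time slot 4 → {Civics}. Each listed conflict is separated.

4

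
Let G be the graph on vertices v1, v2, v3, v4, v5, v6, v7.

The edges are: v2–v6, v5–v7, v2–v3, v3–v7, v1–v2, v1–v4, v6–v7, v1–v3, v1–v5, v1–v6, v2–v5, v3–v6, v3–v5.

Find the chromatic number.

4

v1, v2, v3, v6 are mutually adjacent (a clique of size 4), so at least 4 colors are needed.
4 colors suffice: color red → {v3, v4}; color blue → {v1, v7}; color green → {v2}; color yellow → {v5, v6}. Each edge has distinct colors on its endpoints.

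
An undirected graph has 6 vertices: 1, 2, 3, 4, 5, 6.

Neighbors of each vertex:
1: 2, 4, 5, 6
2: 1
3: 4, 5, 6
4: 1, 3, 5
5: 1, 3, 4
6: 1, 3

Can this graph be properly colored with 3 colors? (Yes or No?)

The chromatic number is 3. 1, 4, 5 form a triangle, so at least 3 colors are needed.
One proper 3-coloring: 1=red, 2=blue, 3=red, 4=green, 5=blue, 6=blue.
That is already a proper 3-coloring.

Yes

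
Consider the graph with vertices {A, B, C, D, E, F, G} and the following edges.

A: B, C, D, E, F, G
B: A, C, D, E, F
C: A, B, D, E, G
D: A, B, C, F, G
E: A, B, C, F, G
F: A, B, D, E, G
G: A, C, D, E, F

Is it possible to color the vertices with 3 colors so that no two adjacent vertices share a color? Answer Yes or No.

No

A, B, D, F are pairwise adjacent (a clique of size 4), so at least 4 colors are needed.
So 3 colors are not enough.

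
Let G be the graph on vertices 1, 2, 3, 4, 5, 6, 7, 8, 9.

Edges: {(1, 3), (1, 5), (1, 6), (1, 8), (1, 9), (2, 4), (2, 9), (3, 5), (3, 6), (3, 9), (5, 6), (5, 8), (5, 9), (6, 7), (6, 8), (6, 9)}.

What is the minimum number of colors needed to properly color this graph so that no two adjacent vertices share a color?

1, 3, 5, 6, 9 are mutually adjacent (a clique of size 5), so at least 5 colors are needed.
5 colors suffice: color red → {2, 6}; color blue → {4, 5, 7}; color green → {1}; color yellow → {8, 9}; color purple → {3}. No two adjacent vertices share a color.

5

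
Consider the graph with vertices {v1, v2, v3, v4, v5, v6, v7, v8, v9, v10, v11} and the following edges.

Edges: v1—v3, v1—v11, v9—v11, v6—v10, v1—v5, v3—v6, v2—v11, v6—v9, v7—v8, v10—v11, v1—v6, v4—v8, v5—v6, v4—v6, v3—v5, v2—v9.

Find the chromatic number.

v1, v3, v5, v6 are pairwise adjacent (a clique of size 4), so at least 4 colors are needed.
4 colors suffice: color 1 → {v6, v8, v11}; color 2 → {v1, v4, v7, v9, v10}; color 3 → {v2, v3}; color 4 → {v5}. Every edge joins two different colors.

4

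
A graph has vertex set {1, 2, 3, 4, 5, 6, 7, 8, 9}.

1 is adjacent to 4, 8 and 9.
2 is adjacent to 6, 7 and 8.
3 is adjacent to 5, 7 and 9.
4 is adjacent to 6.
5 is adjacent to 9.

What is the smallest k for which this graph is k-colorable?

3

3, 5, 9 are mutually adjacent, so at least 3 colors are needed.
3 colors suffice: color red → {1, 2, 3}; color blue → {6, 7, 8, 9}; color green → {4, 5}. Each edge has distinct colors on its endpoints.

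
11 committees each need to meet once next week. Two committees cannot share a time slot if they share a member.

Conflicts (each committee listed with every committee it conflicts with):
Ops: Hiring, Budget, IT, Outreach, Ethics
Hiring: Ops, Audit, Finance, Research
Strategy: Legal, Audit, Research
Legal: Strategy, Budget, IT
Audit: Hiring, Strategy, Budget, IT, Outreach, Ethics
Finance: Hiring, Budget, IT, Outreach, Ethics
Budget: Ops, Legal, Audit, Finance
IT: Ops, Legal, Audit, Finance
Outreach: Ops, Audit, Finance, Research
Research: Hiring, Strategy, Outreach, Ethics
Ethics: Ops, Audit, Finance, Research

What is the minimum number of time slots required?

2

Strategy and Legal conflict, so at least 2 time slots are needed.
Using 2 time slots: Ops=1, Hiring=2, Strategy=2, Legal=1, Audit=1, Finance=1, Budget=2, IT=2, Outreach=2, Research=1, Ethics=2. Each listed conflict is separated.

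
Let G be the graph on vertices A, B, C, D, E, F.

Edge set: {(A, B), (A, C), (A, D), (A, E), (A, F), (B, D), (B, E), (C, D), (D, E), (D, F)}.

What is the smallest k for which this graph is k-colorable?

A, B, D, E are mutually adjacent (a clique of size 4), so at least 4 colors are needed.
4 colors suffice: color red → {D}; color blue → {A}; color green → {C, E, F}; color yellow → {B}. Every edge joins two different colors.

4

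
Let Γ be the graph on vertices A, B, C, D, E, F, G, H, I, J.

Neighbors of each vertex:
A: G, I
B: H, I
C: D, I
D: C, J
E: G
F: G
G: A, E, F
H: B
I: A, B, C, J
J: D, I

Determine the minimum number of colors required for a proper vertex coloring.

D and J are adjacent, so at least 2 colors are needed.
2 colors suffice: A=2, B=2, C=2, D=1, E=2, F=2, G=1, H=1, I=1, J=2. No two adjacent vertices share a color.

2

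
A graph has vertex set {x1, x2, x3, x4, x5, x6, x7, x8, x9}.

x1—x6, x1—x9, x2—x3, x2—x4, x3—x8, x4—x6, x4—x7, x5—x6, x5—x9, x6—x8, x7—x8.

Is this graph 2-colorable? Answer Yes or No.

No

The cycle x3-x8-x6-x4-x2-x3 has odd length 5, so it cannot be 2-colored; at least 3 colors are needed.
So 2 colors are not enough.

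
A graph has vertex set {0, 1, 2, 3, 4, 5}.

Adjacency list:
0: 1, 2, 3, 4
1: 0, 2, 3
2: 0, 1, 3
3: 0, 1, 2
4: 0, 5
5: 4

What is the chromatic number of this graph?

0, 1, 2, 3 are mutually adjacent (a clique of size 4), so at least 4 colors are needed.
4 colors suffice: color a → {0, 5}; color b → {1, 4}; color c → {2}; color d → {3}. Every edge joins two different colors.

4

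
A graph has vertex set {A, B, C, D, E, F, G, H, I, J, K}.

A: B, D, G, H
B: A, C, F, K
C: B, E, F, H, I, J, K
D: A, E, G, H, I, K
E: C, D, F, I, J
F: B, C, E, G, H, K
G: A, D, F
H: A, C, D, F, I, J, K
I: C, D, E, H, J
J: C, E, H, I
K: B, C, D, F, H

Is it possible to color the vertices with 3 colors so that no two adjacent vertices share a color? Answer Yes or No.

C, F, H, K are pairwise adjacent (a clique of size 4), so at least 4 colors are needed.
So 3 colors are not enough.

No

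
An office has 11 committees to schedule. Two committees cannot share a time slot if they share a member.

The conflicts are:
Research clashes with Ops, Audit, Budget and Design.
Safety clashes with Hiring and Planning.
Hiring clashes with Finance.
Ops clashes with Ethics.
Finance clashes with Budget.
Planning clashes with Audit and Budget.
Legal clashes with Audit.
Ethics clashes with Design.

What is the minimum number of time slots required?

The cycle Safety-Hiring-Finance-Budget-Planning-Safety has odd length 5, so it cannot be 2-colored; at least 3 time slots are needed.
3 time slots suffice: Research=1, Safety=2, Hiring=3, Ops=2, Finance=1, Planning=1, Legal=1, Audit=2, Budget=2, Ethics=1, Design=2. Each listed conflict is separated.

3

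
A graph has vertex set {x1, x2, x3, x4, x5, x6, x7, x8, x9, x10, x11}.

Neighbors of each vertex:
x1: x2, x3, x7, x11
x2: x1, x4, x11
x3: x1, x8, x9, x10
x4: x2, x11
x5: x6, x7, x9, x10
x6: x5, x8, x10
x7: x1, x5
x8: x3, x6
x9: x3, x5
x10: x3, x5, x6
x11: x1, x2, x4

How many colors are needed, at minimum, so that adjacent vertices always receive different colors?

x1, x2, x11 are pairwise adjacent, so at least 3 colors are needed.
A valid assignment using 3 colors: x1=1, x2=3, x3=2, x4=1, x5=1, x6=2, x7=2, x8=1, x9=3, x10=3, x11=2. Each edge has distinct colors on its endpoints.

3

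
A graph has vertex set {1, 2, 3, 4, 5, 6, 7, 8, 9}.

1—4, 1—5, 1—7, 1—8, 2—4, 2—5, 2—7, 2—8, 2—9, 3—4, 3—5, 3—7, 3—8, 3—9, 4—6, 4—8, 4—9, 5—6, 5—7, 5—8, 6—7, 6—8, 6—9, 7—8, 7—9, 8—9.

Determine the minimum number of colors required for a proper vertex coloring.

2, 5, 7, 8 are mutually adjacent (a clique of size 4), so at least 4 colors are needed.
4 colors suffice: color red → {8}; color blue → {4, 7}; color green → {5, 9}; color yellow → {1, 2, 3, 6}. Each edge has distinct colors on its endpoints.

4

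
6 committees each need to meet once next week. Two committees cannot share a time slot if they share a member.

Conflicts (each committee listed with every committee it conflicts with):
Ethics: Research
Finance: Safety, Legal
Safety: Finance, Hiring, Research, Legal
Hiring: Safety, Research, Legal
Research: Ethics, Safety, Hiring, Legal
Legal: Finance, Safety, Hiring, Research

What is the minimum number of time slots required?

Safety, Hiring, Research, Legal pairwise conflict, so at least 4 time slots are needed.
4 time slots suffice: time slot 1 → {Ethics, Safety}; time slot 2 → {Finance, Research}; time slot 3 → {Legal}; time slot 4 → {Hiring}. No two conflicting committees share a time slot.

4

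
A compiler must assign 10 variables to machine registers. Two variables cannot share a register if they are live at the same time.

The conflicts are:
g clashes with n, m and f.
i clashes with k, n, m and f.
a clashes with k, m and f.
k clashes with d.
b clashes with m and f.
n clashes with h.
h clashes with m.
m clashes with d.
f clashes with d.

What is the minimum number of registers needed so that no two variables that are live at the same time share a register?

2

g and n conflict, so at least 2 registers are needed.
Using 2 registers: g=2, i=2, a=2, k=1, b=2, n=1, h=2, m=1, f=1, d=2. No two conflicting variables share a register.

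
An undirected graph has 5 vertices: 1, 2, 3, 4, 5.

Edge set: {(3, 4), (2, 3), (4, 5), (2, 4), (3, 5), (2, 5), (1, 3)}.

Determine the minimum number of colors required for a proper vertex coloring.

2, 3, 4, 5 form a clique, so at least 4 colors are needed.
One proper 4-coloring: 1=blue, 2=blue, 3=red, 4=green, 5=yellow. Every edge joins two different colors.

4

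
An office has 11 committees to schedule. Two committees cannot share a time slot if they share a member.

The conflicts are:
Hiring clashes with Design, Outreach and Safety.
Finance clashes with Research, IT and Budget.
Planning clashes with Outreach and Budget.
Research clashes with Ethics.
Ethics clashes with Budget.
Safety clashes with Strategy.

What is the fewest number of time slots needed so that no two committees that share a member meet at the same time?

2

Hiring and Outreach conflict, so at least 2 time slots are needed.
2 time slots suffice: time slot 1 → {Hiring, Finance, Planning, Ethics, Strategy}; time slot 2 → {Design, Outreach, Research, IT, Budget, Safety}. Every pair that conflicts lands in different time slots.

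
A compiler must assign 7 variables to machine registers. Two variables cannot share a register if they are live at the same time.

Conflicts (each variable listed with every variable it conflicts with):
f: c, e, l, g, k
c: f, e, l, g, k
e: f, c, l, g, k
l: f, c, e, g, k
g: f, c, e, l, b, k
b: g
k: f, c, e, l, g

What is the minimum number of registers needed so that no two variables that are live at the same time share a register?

f, c, e, l, g, k all conflict with each other, so at least 6 registers are needed.
6 registers suffice: register 1 → {g}; register 2 → {l, b}; register 3 → {k}; register 4 → {c}; register 5 → {f}; register 6 → {e}. Each listed conflict is separated.

6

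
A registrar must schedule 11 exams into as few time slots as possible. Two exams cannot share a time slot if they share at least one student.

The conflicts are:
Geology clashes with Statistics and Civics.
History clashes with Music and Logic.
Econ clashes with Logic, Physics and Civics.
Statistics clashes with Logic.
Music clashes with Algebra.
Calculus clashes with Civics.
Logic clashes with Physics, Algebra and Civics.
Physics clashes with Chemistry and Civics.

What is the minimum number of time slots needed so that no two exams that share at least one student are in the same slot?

4

Econ, Logic, Physics, Civics are mutually in conflict, so at least 4 time slots are needed.
Using 4 time slots: Geology=1, History=2, Econ=4, Statistics=2, Music=1, Calculus=1, Logic=1, Physics=3, Algebra=2, Chemistry=1, Civics=2. Every pair that conflicts lands in different time slots.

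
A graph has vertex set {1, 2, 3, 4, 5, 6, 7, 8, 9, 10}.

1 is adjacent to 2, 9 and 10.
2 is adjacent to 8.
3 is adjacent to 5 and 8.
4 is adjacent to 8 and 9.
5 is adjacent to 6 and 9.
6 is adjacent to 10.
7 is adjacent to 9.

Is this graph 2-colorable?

The cycle 3-5-9-4-8-3 has odd length 5, so it cannot be 2-colored; at least 3 colors are needed.
So 2 colors are not enough.

No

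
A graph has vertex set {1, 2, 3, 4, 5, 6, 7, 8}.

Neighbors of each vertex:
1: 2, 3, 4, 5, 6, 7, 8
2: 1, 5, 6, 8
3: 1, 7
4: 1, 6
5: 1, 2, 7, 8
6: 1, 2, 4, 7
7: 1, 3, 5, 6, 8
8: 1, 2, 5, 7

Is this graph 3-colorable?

No

1, 2, 5, 8 are mutually adjacent (a clique of size 4), so at least 4 colors are needed.
So 3 colors are not enough.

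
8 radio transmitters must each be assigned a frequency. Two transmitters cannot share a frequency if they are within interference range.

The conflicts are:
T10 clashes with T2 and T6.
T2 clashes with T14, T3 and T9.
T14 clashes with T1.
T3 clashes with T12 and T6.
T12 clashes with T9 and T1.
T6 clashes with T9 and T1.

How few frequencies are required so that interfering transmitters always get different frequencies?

3

The cycle T1-T6-T10-T2-T14-T1 has odd length 5, so it cannot be 2-colored; at least 3 frequencies are needed.
3 frequencies suffice: frequency 1 → {T2, T12, T6}; frequency 2 → {T10, T3, T9, T1}; frequency 3 → {T14}. Every pair that conflicts lands in different frequencies.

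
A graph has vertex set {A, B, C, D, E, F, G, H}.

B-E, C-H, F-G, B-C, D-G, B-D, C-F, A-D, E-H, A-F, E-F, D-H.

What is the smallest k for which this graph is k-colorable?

The cycle A-F-E-B-D-A has odd length 5, so it cannot be 2-colored; at least 3 colors are needed.
A valid assignment using 3 colors: A=blue, B=green, C=blue, D=red, E=blue, F=red, G=blue, H=green. Every edge joins two different colors.

3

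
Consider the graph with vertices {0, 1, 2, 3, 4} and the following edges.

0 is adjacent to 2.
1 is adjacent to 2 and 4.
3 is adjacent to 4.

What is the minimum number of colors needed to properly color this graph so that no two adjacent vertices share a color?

2

3 and 4 are adjacent, so at least 2 colors are needed.
2 colors suffice: color a → {2, 4}; color b → {0, 1, 3}. No two adjacent vertices share a color.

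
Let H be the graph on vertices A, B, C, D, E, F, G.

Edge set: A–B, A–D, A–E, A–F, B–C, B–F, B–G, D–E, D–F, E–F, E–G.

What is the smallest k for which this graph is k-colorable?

A, D, E, F form a clique, so at least 4 colors are needed.
4 colors suffice: color 1 → {B, E}; color 2 → {A, C, G}; color 3 → {F}; color 4 → {D}. No two adjacent vertices share a color.

4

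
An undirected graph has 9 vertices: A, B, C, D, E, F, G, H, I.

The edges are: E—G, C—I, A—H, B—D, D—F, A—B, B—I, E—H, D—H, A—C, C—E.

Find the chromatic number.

2

D and H are adjacent, so at least 2 colors are needed.
A valid assignment using 2 colors: A=2, B=1, C=1, D=2, E=2, F=1, G=1, H=1, I=2. Each edge has distinct colors on its endpoints.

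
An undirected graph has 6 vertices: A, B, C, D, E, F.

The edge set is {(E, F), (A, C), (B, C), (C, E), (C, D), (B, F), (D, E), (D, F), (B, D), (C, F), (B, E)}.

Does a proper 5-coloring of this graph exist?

The chromatic number is 5. B, C, D, E, F are pairwise adjacent (a clique of size 5), so at least 5 colors are needed.
A valid assignment using 5 colors: A=2, B=3, C=1, D=4, E=5, F=2.
That is already a proper 5-coloring.

Yes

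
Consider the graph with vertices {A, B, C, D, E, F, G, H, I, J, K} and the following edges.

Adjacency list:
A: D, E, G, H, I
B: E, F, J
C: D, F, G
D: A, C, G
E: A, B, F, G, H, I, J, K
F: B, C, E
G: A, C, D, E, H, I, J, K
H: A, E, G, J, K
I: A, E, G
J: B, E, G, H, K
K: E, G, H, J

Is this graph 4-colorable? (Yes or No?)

E, G, H, J, K are mutually adjacent (a clique of size 5), so at least 5 colors are needed.
So 4 colors are not enough.

No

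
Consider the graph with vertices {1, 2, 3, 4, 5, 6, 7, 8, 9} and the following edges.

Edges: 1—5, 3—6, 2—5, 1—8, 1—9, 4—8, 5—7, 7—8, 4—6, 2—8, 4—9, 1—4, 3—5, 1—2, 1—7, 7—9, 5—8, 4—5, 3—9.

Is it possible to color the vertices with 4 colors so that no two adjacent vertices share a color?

The chromatic number is 4. 1, 4, 5, 8 are mutually adjacent (a clique of size 4), so at least 4 colors are needed.
One proper 4-coloring: 1=blue, 2=green, 3=blue, 4=green, 5=red, 6=red, 7=green, 8=yellow, 9=red.
That is already a proper 4-coloring.

Yes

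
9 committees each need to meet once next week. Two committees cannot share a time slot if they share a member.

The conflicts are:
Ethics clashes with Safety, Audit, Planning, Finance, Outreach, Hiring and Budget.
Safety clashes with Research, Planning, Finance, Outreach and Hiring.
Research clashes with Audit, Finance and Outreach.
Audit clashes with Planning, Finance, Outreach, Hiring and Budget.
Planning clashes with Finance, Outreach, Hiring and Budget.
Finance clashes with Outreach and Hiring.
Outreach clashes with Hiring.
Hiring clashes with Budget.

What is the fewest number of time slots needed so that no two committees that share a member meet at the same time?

6

Ethics, Safety, Planning, Finance, Outreach, Hiring are mutually in conflict, so at least 6 time slots are needed.
A valid assignment using 6 time slots: Ethics=5, Safety=6, Research=2, Audit=6, Planning=2, Finance=1, Outreach=3, Hiring=4, Budget=1. No two conflicting committees share a time slot.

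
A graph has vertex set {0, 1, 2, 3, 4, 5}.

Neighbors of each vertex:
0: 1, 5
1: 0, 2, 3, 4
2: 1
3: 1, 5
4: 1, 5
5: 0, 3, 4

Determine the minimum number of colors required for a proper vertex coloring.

1 and 3 are adjacent, so at least 2 colors are needed.
2 colors suffice: color a → {1, 5}; color b → {0, 2, 3, 4}. Every edge joins two different colors.

2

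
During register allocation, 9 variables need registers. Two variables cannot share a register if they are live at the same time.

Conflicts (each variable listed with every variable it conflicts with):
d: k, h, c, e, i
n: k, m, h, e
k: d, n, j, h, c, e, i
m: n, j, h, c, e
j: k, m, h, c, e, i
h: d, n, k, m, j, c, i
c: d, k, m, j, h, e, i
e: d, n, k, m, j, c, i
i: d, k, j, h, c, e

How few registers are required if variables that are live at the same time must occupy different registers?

k, j, c, e, i all conflict with each other, so at least 5 registers are needed.
5 registers suffice: register 1 → {h, e}; register 2 → {k, m}; register 3 → {n, c}; register 4 → {d, j}; register 5 → {i}. Each listed conflict is separated.

5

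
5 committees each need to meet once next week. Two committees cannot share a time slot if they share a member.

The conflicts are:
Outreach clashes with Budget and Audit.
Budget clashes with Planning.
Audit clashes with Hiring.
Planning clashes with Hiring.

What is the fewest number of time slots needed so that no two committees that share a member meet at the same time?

3

The cycle Hiring-Audit-Outreach-Budget-Planning-Hiring has odd length 5, so it cannot be 2-colored; at least 3 time slots are needed.
A valid assignment using 3 time slots: Outreach=1, Budget=2, Audit=2, Planning=1, Hiring=3. Each listed conflict is separated.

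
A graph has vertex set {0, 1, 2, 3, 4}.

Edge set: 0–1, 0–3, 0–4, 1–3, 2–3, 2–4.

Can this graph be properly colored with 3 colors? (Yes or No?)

Yes

The chromatic number is 3. 0, 1, 3 form a triangle, so at least 3 colors are needed.
One proper 3-coloring: 0=b, 1=c, 2=b, 3=a, 4=a.
That is already a proper 3-coloring.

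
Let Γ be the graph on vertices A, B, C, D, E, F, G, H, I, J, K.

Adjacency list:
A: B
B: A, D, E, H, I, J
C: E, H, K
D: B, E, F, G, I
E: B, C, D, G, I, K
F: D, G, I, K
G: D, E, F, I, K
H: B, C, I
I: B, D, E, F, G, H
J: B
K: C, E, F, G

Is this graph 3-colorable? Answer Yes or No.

No

B, D, E, I are mutually adjacent (a clique of size 4), so at least 4 colors are needed.
So 3 colors are not enough.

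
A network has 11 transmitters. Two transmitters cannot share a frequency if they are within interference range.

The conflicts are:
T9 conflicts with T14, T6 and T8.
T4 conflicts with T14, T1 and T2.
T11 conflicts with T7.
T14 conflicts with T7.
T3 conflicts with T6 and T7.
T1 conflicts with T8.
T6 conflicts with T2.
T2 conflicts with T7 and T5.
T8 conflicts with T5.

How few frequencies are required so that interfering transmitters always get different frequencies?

The cycle T6-T3-T7-T14-T9-T6 has odd length 5, so it cannot be 2-colored; at least 3 frequencies are needed.
3 frequencies suffice: frequency 1 → {T11, T14, T3, T2, T8}; frequency 2 → {T9, T4, T7, T5}; frequency 3 → {T1, T6}. No two conflicting transmitters share a frequency.

3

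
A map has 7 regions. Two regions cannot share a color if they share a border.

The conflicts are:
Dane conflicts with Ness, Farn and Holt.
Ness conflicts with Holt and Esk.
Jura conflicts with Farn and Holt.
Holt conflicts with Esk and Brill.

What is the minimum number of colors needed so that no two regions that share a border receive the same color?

3

Dane, Ness, Holt all conflict with each other, so at least 3 colors are needed.
One proper 3-coloring: Dane=3, Ness=2, Jura=2, Farn=1, Holt=1, Esk=3, Brill=2. No two conflicting regions share a color.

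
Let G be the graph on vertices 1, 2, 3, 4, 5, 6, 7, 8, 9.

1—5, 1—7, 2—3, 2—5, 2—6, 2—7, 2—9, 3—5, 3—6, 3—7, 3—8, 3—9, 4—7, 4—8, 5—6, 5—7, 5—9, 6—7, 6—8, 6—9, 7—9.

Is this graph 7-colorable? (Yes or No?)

Yes

The chromatic number is 6. 2, 3, 5, 6, 7, 9 form a clique, so at least 6 colors are needed.
One proper 6-coloring: 1=green, 2=orange, 3=green, 4=blue, 5=blue, 6=yellow, 7=red, 8=red, 9=purple.
Since 7 ≥ 6, a proper 7-coloring certainly exists.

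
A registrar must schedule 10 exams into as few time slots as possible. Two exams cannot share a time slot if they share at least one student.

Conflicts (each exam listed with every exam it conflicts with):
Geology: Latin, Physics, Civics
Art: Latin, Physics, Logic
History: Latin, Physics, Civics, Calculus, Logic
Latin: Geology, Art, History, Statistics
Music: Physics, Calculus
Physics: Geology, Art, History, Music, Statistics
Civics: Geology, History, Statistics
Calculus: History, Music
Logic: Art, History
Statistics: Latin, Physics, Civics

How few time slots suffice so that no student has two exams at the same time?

Geology and Latin conflict, so at least 2 time slots are needed.
A valid assignment using 2 time slots: Geology=1, Art=1, History=1, Latin=2, Music=1, Physics=2, Civics=2, Calculus=2, Logic=2, Statistics=1. Every pair that conflicts lands in different time slots.

2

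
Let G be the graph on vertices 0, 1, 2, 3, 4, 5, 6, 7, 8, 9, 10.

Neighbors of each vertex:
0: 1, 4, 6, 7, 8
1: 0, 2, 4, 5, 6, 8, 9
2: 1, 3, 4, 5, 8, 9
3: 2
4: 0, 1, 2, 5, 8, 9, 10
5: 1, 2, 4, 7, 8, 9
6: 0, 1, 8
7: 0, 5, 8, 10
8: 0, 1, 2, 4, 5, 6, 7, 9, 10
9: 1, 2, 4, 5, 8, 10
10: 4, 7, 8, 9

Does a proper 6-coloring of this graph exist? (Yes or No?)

The chromatic number is 6. 1, 2, 4, 5, 8, 9 are mutually adjacent (a clique of size 6), so at least 6 colors are needed.
6 colors suffice: color a → {3, 8}; color b → {4, 6, 7}; color c → {1, 10}; color d → {0, 2}; color e → {5}; color f → {9}.
That is already a proper 6-coloring.

Yes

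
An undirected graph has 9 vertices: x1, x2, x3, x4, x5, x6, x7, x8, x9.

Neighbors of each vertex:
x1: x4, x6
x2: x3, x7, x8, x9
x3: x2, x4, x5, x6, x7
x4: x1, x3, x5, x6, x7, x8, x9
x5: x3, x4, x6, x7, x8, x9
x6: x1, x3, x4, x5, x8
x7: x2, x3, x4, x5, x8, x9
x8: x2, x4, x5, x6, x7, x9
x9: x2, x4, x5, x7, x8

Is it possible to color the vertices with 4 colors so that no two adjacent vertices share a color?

No

x4, x5, x7, x8, x9 are pairwise adjacent (a clique of size 5), so at least 5 colors are needed.
So 4 colors are not enough.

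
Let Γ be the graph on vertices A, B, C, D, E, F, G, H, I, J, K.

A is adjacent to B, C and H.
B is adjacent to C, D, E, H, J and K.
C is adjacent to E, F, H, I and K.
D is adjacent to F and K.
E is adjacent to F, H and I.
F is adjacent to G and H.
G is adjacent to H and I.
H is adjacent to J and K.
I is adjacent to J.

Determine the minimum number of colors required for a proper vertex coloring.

4

A, B, C, H are mutually adjacent (a clique of size 4), so at least 4 colors are needed.
4 colors suffice: A=4, B=3, C=2, D=1, E=4, F=3, G=2, H=1, I=1, J=2, K=4. Each edge has distinct colors on its endpoints.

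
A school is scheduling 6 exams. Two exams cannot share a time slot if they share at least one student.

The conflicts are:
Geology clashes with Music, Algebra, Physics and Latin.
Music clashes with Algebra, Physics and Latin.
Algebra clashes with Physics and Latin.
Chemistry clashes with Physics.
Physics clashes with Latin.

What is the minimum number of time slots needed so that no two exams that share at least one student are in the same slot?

5

Geology, Music, Algebra, Physics, Latin are mutually in conflict, so at least 5 time slots are needed.
5 time slots suffice: time slot 1 → {Physics}; time slot 2 → {Music, Chemistry}; time slot 3 → {Geology}; time slot 4 → {Algebra}; time slot 5 → {Latin}. Each listed conflict is separated.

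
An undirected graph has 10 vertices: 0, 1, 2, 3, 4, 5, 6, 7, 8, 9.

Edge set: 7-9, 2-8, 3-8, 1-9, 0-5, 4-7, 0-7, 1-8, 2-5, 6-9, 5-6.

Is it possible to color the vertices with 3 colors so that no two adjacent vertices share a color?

Yes

The chromatic number is 3. The cycle 7-9-6-5-0-7 has odd length 5, so it cannot be 2-colored; at least 3 colors are needed.
3 colors suffice: 0=c, 1=b, 2=b, 3=b, 4=a, 5=a, 6=b, 7=b, 8=a, 9=a.
That is already a proper 3-coloring.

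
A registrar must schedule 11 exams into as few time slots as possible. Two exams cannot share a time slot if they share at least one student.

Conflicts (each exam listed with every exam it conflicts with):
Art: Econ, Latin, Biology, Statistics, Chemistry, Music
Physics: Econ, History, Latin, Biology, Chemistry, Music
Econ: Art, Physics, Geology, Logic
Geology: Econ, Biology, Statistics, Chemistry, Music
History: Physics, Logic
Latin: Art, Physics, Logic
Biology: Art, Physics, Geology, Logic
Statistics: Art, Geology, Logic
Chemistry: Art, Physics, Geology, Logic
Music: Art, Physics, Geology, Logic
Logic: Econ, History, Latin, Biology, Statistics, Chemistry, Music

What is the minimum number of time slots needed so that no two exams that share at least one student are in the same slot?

Statistics and Logic conflict, so at least 2 time slots are needed.
A valid assignment using 2 time slots: Art=1, Physics=1, Econ=2, Geology=1, History=2, Latin=2, Biology=2, Statistics=2, Chemistry=2, Music=2, Logic=1. Each listed conflict is separated.

2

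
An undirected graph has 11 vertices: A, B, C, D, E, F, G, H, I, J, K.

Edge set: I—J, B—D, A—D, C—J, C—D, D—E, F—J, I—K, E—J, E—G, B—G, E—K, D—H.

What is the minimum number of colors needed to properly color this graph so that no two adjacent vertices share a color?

E and J are adjacent, so at least 2 colors are needed.
2 colors suffice: color 1 → {D, G, J, K}; color 2 → {A, B, C, E, F, H, I}. Every edge joins two different colors.

2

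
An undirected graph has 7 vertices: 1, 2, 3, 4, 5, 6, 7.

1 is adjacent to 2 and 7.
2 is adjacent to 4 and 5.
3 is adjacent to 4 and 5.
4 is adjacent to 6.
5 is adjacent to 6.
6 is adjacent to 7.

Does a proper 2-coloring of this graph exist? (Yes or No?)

The cycle 1-7-6-4-2-1 has odd length 5, so it cannot be 2-colored; at least 3 colors are needed.
So 2 colors are not enough.

No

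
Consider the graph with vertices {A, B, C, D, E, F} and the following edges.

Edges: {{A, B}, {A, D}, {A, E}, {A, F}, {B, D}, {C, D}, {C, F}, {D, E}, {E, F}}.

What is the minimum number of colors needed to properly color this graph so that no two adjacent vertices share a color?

A, B, D form a triangle, so at least 3 colors are needed.
3 colors suffice: color 1 → {D, F}; color 2 → {A, C}; color 3 → {B, E}. No two adjacent vertices share a color.

3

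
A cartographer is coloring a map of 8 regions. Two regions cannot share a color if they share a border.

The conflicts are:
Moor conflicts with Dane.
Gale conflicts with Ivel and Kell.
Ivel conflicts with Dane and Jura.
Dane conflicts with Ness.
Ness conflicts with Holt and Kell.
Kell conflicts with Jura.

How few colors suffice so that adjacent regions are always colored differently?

The cycle Gale-Ivel-Dane-Ness-Kell-Gale has odd length 5, so it cannot be 2-colored; at least 3 colors are needed.
3 colors suffice: Moor=2, Gale=3, Ivel=2, Dane=1, Ness=2, Holt=1, Kell=1, Jura=3. Every pair that conflicts lands in different colors.

3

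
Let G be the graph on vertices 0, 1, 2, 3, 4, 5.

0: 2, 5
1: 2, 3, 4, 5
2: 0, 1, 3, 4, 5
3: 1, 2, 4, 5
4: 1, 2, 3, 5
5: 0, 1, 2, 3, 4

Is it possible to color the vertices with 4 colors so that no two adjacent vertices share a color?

No

1, 2, 3, 4, 5 are mutually adjacent (a clique of size 5), so at least 5 colors are needed.
So 4 colors are not enough.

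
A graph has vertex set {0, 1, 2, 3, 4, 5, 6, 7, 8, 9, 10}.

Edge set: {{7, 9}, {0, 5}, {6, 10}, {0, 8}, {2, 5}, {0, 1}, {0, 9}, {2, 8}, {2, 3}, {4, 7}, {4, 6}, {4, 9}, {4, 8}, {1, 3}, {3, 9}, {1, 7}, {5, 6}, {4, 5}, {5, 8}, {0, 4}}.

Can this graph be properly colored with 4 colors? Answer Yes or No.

The chromatic number is 4. 0, 4, 5, 8 form a clique, so at least 4 colors are needed.
4 colors suffice: color red → {1, 2, 4, 10}; color blue → {0, 3, 6, 7}; color green → {5, 9}; color yellow → {8}.
That is already a proper 4-coloring.

Yes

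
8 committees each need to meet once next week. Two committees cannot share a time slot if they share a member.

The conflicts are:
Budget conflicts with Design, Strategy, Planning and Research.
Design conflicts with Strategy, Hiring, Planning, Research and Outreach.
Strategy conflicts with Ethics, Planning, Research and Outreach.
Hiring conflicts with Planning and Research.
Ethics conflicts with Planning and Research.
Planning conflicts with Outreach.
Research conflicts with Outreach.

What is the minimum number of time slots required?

4

Design, Strategy, Planning, Outreach all conflict with each other, so at least 4 time slots are needed.
4 time slots suffice: time slot 1 → {Planning, Research}; time slot 2 → {Design, Ethics}; time slot 3 → {Strategy, Hiring}; time slot 4 → {Budget, Outreach}. No two conflicting committees share a time slot.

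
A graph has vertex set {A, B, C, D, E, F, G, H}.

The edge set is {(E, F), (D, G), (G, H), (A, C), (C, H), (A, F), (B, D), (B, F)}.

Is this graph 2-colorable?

No

The cycle H-C-A-F-B-D-G-H has odd length 7, so it cannot be 2-colored; at least 3 colors are needed.
So 2 colors are not enough.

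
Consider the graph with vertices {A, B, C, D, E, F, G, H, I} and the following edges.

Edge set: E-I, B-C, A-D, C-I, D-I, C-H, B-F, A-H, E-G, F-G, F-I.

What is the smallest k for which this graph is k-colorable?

3

The cycle H-C-I-D-A-H has odd length 5, so it cannot be 2-colored; at least 3 colors are needed.
3 colors suffice: color 1 → {B, G, H, I}; color 2 → {C, D, E, F}; color 3 → {A}. Each edge has distinct colors on its endpoints.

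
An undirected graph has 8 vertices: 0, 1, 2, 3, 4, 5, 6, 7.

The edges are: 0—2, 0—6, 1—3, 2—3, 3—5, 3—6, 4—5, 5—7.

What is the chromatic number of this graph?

2

1 and 3 are adjacent, so at least 2 colors are needed.
2 colors suffice: 0=red, 1=blue, 2=blue, 3=red, 4=red, 5=blue, 6=blue, 7=red. Every edge joins two different colors.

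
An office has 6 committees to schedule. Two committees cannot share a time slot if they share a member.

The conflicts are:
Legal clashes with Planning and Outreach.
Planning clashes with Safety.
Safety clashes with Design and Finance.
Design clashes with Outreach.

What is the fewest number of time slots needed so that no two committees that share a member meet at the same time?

3

The cycle Safety-Planning-Legal-Outreach-Design-Safety has odd length 5, so it cannot be 2-colored; at least 3 time slots are needed.
3 time slots suffice: Legal=1, Planning=2, Safety=1, Design=2, Outreach=3, Finance=2. Each listed conflict is separated.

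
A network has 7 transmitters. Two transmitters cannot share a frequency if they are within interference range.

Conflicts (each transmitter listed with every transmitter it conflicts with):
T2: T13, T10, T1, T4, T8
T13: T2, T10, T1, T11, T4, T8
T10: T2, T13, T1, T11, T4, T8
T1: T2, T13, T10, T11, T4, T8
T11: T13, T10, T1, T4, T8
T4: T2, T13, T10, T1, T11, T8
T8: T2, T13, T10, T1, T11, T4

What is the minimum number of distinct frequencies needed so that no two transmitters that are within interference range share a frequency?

6

T2, T13, T10, T1, T4, T8 pairwise conflict, so at least 6 frequencies are needed.
6 frequencies suffice: frequency 1 → {T10}; frequency 2 → {T13}; frequency 3 → {T1}; frequency 4 → {T4}; frequency 5 → {T8}; frequency 6 → {T2, T11}. Every pair that conflicts lands in different frequencies.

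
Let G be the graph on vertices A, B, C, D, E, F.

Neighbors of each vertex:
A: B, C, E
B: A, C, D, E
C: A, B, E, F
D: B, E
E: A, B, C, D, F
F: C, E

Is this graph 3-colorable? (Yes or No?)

A, B, C, E are pairwise adjacent (a clique of size 4), so at least 4 colors are needed.
So 3 colors are not enough.

No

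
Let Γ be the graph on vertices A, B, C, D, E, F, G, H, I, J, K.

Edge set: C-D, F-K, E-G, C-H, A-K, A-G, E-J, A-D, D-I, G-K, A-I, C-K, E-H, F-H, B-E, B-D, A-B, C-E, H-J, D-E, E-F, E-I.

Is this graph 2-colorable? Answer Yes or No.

A, G, K are pairwise adjacent, so at least 3 colors are needed.
So 2 colors are not enough.

No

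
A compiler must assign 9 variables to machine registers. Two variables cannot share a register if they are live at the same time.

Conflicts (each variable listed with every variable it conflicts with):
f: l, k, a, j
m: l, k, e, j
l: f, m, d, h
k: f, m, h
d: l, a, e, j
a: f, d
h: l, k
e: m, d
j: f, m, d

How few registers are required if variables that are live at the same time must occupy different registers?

2

f and a conflict, so at least 2 registers are needed.
2 registers suffice: register 1 → {l, k, a, e, j}; register 2 → {f, m, d, h}. Each listed conflict is separated.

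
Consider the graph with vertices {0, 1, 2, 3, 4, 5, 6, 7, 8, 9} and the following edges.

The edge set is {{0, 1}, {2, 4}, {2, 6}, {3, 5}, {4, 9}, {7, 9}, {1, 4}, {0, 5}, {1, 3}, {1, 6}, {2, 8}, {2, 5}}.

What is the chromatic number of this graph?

The cycle 2-6-1-0-5-2 has odd length 5, so it cannot be 2-colored; at least 3 colors are needed.
3 colors suffice: 0=green, 1=red, 2=red, 3=green, 4=blue, 5=blue, 6=blue, 7=blue, 8=blue, 9=red. Each edge has distinct colors on its endpoints.

3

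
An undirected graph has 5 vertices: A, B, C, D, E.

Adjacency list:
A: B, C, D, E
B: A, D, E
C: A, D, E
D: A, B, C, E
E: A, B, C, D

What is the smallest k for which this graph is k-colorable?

A, B, D, E are pairwise adjacent (a clique of size 4), so at least 4 colors are needed.
4 colors suffice: color red → {D}; color blue → {A}; color green → {E}; color yellow → {B, C}. Each edge has distinct colors on its endpoints.

4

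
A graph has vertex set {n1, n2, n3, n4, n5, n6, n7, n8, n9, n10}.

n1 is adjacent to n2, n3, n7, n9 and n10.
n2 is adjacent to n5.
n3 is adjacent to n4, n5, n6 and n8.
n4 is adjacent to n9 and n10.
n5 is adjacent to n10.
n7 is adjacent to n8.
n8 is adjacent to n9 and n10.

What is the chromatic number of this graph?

n2 and n5 are adjacent, so at least 2 colors are needed.
2 colors suffice: color 1 → {n1, n4, n5, n6, n8}; color 2 → {n2, n3, n7, n9, n10}. Every edge joins two different colors.

2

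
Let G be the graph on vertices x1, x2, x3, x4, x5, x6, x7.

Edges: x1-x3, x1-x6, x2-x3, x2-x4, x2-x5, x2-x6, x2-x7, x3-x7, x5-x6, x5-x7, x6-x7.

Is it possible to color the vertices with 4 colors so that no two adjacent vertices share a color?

Yes

The chromatic number is 4. x2, x5, x6, x7 are pairwise adjacent (a clique of size 4), so at least 4 colors are needed.
One proper 4-coloring: x1=R, x2=R, x3=G, x4=B, x5=Y, x6=G, x7=B.
That is already a proper 4-coloring.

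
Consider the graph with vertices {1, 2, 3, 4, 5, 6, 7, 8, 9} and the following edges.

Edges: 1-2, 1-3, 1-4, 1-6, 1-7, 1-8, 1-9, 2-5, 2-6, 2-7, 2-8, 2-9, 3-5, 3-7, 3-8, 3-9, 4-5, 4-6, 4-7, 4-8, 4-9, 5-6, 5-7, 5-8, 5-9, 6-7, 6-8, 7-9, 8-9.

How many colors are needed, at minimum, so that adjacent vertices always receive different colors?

2, 5, 7, 9 form a clique, so at least 4 colors are needed.
One proper 4-coloring: 1=green, 2=yellow, 3=yellow, 4=yellow, 5=green, 6=red, 7=blue, 8=blue, 9=red. Each edge has distinct colors on its endpoints.

4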